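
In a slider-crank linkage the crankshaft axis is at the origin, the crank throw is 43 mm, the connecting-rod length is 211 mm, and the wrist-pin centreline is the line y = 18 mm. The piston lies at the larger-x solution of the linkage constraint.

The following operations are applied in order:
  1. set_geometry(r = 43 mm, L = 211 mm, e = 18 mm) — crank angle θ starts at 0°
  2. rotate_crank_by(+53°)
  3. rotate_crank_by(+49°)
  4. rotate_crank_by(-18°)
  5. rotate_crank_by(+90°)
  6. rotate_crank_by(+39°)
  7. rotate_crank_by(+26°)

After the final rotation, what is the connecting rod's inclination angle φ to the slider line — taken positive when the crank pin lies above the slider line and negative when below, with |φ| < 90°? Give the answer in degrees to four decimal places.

-15.0696

set_geometry: r = 43 mm, L = 211 mm, e = 18 mm; θ ← 0°
rotate_crank_by(+53°): θ ← 0° +53° = 53°
rotate_crank_by(+49°): θ ← 53° +49° = 102°
rotate_crank_by(-18°): θ ← 102° -18° = 84°
rotate_crank_by(+90°): θ ← 84° +90° = 174°
rotate_crank_by(+39°): θ ← 174° +39° = 213°
rotate_crank_by(+26°): θ ← 213° +26° = 239°
crank pin P = (r cos θ, r sin θ) = (-22.146637, -36.858194)
h = r sin θ − e = -36.858194 − 18 = -54.858194
sin φ = h / L = -54.858194 / 211 = -0.25999144
φ = arcsin(-0.25999144) = -15.069554°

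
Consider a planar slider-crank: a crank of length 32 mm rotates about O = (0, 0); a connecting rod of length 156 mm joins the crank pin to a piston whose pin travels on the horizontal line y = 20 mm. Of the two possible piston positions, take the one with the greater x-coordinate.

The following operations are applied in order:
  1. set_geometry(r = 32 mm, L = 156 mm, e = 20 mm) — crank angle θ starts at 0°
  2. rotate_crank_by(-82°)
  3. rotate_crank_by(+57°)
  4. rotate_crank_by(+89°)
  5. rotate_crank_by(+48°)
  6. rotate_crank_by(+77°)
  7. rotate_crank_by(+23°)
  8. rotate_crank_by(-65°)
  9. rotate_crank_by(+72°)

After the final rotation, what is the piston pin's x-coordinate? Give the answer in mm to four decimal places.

set_geometry: r = 32 mm, L = 156 mm, e = 20 mm; θ ← 0°
rotate_crank_by(-82°): θ ← 0° -82° = -82°
rotate_crank_by(+57°): θ ← -82° +57° = -25°
rotate_crank_by(+89°): θ ← -25° +89° = 64°
rotate_crank_by(+48°): θ ← 64° +48° = 112°
rotate_crank_by(+77°): θ ← 112° +77° = 189°
rotate_crank_by(+23°): θ ← 189° +23° = 212°
rotate_crank_by(-65°): θ ← 212° -65° = 147°
rotate_crank_by(+72°): θ ← 147° +72° = 219°
crank pin P = (r cos θ, r sin θ) = (-24.868671, -20.138253)
h = r sin θ − e = -20.138253 − 20 = -40.138253
x = r cos θ + √(L² − h²) = -24.868671 + √(24336.0 − 1611.0793) = -24.868671 + 150.747871 = 125.879200

125.8792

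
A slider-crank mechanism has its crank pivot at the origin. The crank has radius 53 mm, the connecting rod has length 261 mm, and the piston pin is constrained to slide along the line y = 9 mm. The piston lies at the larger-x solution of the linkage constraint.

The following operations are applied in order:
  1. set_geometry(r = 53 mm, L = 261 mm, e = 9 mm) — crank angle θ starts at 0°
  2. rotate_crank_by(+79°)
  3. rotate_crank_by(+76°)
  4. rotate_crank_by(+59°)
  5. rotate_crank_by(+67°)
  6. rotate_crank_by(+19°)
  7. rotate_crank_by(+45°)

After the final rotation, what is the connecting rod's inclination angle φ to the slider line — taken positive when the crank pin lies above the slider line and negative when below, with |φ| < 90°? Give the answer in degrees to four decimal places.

-4.9933

set_geometry: r = 53 mm, L = 261 mm, e = 9 mm; θ ← 0°
rotate_crank_by(+79°): θ ← 0° +79° = 79°
rotate_crank_by(+76°): θ ← 79° +76° = 155°
rotate_crank_by(+59°): θ ← 155° +59° = 214°
rotate_crank_by(+67°): θ ← 214° +67° = 281°
rotate_crank_by(+19°): θ ← 281° +19° = 300°
rotate_crank_by(+45°): θ ← 300° +45° = 345°
crank pin P = (r cos θ, r sin θ) = (51.194069, -13.717409)
h = r sin θ − e = -13.717409 − 9 = -22.717409
sin φ = h / L = -22.717409 / 261 = -0.08703988
φ = arcsin(-0.08703988) = -4.993336°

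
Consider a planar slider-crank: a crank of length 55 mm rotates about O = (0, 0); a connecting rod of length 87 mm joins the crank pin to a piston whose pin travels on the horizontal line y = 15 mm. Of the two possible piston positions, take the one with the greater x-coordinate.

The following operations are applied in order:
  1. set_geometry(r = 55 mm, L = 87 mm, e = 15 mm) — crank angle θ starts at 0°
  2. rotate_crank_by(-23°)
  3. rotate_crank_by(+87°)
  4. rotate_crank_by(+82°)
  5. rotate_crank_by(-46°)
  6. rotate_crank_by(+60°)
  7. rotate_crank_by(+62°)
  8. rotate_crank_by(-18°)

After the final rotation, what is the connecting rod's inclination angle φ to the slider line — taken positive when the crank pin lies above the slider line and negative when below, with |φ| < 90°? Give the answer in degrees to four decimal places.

-25.4388

set_geometry: r = 55 mm, L = 87 mm, e = 15 mm; θ ← 0°
rotate_crank_by(-23°): θ ← 0° -23° = -23°
rotate_crank_by(+87°): θ ← -23° +87° = 64°
rotate_crank_by(+82°): θ ← 64° +82° = 146°
rotate_crank_by(-46°): θ ← 146° -46° = 100°
rotate_crank_by(+60°): θ ← 100° +60° = 160°
rotate_crank_by(+62°): θ ← 160° +62° = 222°
rotate_crank_by(-18°): θ ← 222° -18° = 204°
crank pin P = (r cos θ, r sin θ) = (-50.245000, -22.370515)
h = r sin θ − e = -22.370515 − 15 = -37.370515
sin φ = h / L = -37.370515 / 87 = -0.42954615
φ = arcsin(-0.42954615) = -25.438761°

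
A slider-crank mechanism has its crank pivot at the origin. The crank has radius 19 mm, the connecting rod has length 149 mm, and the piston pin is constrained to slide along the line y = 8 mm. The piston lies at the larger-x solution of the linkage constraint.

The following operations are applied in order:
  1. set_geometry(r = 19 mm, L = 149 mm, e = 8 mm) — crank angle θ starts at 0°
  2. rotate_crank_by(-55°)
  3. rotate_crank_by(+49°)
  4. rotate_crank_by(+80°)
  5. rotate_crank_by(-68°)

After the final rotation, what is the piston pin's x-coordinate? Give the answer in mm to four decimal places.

167.7745

set_geometry: r = 19 mm, L = 149 mm, e = 8 mm; θ ← 0°
rotate_crank_by(-55°): θ ← 0° -55° = -55°
rotate_crank_by(+49°): θ ← -55° +49° = -6°
rotate_crank_by(+80°): θ ← -6° +80° = 74°
rotate_crank_by(-68°): θ ← 74° -68° = 6°
crank pin P = (r cos θ, r sin θ) = (18.895916, 1.986041)
h = r sin θ − e = 1.986041 − 8 = -6.013959
x = r cos θ + √(L² − h²) = 18.895916 + √(22201.0 − 36.1677) = 18.895916 + 148.878582 = 167.774498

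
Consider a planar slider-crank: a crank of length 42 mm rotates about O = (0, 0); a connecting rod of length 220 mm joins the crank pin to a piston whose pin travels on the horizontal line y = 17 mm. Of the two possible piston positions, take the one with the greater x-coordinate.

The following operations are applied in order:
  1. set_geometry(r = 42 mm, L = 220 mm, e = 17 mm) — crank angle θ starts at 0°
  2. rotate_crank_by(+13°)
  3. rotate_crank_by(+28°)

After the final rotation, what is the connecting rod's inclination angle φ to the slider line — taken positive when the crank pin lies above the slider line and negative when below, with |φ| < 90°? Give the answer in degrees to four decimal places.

2.7498

set_geometry: r = 42 mm, L = 220 mm, e = 17 mm; θ ← 0°
rotate_crank_by(+13°): θ ← 0° +13° = 13°
rotate_crank_by(+28°): θ ← 13° +28° = 41°
crank pin P = (r cos θ, r sin θ) = (31.697802, 27.554479)
h = r sin θ − e = 27.554479 − 17 = 10.554479
sin φ = h / L = 10.554479 / 220 = 0.04797491
φ = arcsin(0.04797491) = 2.749815°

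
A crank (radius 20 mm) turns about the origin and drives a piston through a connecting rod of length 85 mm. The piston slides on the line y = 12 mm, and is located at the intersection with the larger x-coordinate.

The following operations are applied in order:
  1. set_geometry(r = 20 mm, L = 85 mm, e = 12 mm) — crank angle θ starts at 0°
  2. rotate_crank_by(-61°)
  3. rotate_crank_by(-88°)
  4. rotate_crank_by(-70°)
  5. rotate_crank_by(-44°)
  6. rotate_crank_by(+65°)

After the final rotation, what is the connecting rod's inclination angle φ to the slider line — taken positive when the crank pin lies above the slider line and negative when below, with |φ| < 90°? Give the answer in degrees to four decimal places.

set_geometry: r = 20 mm, L = 85 mm, e = 12 mm; θ ← 0°
rotate_crank_by(-61°): θ ← 0° -61° = -61°
rotate_crank_by(-88°): θ ← -61° -88° = -149°
rotate_crank_by(-70°): θ ← -149° -70° = -219°
rotate_crank_by(-44°): θ ← -219° -44° = -263°
rotate_crank_by(+65°): θ ← -263° +65° = -198°
crank pin P = (r cos θ, r sin θ) = (-19.021130, 6.180340)
h = r sin θ − e = 6.180340 − 12 = -5.819660
sin φ = h / L = -5.819660 / 85 = -0.06846659
φ = arcsin(-0.06846659) = -3.925918°

-3.9259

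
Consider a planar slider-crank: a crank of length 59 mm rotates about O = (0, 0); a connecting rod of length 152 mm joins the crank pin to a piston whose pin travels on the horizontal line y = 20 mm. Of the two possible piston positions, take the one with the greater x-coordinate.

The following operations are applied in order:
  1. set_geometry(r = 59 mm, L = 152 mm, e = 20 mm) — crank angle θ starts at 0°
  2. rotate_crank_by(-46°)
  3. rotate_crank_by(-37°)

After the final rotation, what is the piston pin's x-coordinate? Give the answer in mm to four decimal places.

set_geometry: r = 59 mm, L = 152 mm, e = 20 mm; θ ← 0°
rotate_crank_by(-46°): θ ← 0° -46° = -46°
rotate_crank_by(-37°): θ ← -46° -37° = -83°
crank pin P = (r cos θ, r sin θ) = (7.190291, -58.560223)
h = r sin θ − e = -58.560223 − 20 = -78.560223
x = r cos θ + √(L² − h²) = 7.190291 + √(23104.0 − 6171.7086) = 7.190291 + 130.124138 = 137.314430

137.3144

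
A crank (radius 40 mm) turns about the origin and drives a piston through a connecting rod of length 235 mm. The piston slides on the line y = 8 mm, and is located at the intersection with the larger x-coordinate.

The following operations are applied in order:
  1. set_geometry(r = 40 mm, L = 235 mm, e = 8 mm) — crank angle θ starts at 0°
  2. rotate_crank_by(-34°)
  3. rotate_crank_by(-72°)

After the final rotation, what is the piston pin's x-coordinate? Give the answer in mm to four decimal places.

219.3380

set_geometry: r = 40 mm, L = 235 mm, e = 8 mm; θ ← 0°
rotate_crank_by(-34°): θ ← 0° -34° = -34°
rotate_crank_by(-72°): θ ← -34° -72° = -106°
crank pin P = (r cos θ, r sin θ) = (-11.025494, -38.450468)
h = r sin θ − e = -38.450468 − 8 = -46.450468
x = r cos θ + √(L² − h²) = -11.025494 + √(55225.0 − 2157.6460) = -11.025494 + 230.363526 = 219.338032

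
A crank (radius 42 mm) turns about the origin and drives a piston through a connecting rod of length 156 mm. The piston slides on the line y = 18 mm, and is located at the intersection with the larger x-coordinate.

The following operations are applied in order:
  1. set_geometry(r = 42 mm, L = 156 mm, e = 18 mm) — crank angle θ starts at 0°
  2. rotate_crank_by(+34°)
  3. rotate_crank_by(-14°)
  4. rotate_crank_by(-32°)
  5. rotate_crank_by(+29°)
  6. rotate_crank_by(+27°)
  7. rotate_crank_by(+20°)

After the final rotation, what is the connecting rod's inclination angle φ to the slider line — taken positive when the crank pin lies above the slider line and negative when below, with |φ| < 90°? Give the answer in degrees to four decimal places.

7.2731

set_geometry: r = 42 mm, L = 156 mm, e = 18 mm; θ ← 0°
rotate_crank_by(+34°): θ ← 0° +34° = 34°
rotate_crank_by(-14°): θ ← 34° -14° = 20°
rotate_crank_by(-32°): θ ← 20° -32° = -12°
rotate_crank_by(+29°): θ ← -12° +29° = 17°
rotate_crank_by(+27°): θ ← 17° +27° = 44°
rotate_crank_by(+20°): θ ← 44° +20° = 64°
crank pin P = (r cos θ, r sin θ) = (18.411588, 37.749350)
h = r sin θ − e = 37.749350 − 18 = 19.749350
sin φ = h / L = 19.749350 / 156 = 0.12659840
φ = arcsin(0.12659840) = 7.273071°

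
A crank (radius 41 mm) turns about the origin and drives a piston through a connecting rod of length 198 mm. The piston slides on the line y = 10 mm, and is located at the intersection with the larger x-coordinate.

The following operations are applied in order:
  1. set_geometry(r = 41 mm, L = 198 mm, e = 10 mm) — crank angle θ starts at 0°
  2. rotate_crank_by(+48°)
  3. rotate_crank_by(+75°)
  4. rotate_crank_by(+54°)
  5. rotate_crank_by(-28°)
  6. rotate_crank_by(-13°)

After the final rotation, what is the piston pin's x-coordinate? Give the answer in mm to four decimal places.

set_geometry: r = 41 mm, L = 198 mm, e = 10 mm; θ ← 0°
rotate_crank_by(+48°): θ ← 0° +48° = 48°
rotate_crank_by(+75°): θ ← 48° +75° = 123°
rotate_crank_by(+54°): θ ← 123° +54° = 177°
rotate_crank_by(-28°): θ ← 177° -28° = 149°
rotate_crank_by(-13°): θ ← 149° -13° = 136°
crank pin P = (r cos θ, r sin θ) = (-29.492932, 28.480993)
h = r sin θ − e = 28.480993 − 10 = 18.480993
x = r cos θ + √(L² − h²) = -29.492932 + √(39204.0 − 341.5471) = -29.492932 + 197.135621 = 167.642689

167.6427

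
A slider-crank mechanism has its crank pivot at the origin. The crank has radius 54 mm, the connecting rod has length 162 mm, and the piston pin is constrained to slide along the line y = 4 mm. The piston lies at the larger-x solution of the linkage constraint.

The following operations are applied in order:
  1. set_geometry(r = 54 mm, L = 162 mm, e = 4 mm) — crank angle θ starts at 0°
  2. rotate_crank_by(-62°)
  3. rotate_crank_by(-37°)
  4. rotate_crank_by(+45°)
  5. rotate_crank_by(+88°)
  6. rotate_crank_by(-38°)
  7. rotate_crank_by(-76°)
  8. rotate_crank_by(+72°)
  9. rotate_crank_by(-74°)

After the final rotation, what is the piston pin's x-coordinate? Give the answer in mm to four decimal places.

set_geometry: r = 54 mm, L = 162 mm, e = 4 mm; θ ← 0°
rotate_crank_by(-62°): θ ← 0° -62° = -62°
rotate_crank_by(-37°): θ ← -62° -37° = -99°
rotate_crank_by(+45°): θ ← -99° +45° = -54°
rotate_crank_by(+88°): θ ← -54° +88° = 34°
rotate_crank_by(-38°): θ ← 34° -38° = -4°
rotate_crank_by(-76°): θ ← -4° -76° = -80°
rotate_crank_by(+72°): θ ← -80° +72° = -8°
rotate_crank_by(-74°): θ ← -8° -74° = -82°
crank pin P = (r cos θ, r sin θ) = (7.515347, -53.474476)
h = r sin θ − e = -53.474476 − 4 = -57.474476
x = r cos θ + √(L² − h²) = 7.515347 + √(26244.0 − 3303.3154) = 7.515347 + 151.461826 = 158.977173

158.9772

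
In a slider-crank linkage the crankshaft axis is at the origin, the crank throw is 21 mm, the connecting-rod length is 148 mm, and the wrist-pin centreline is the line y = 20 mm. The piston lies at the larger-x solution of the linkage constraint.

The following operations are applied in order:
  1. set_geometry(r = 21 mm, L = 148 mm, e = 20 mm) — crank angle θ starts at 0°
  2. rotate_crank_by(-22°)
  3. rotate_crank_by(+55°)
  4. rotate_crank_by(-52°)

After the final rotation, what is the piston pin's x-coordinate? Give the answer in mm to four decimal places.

set_geometry: r = 21 mm, L = 148 mm, e = 20 mm; θ ← 0°
rotate_crank_by(-22°): θ ← 0° -22° = -22°
rotate_crank_by(+55°): θ ← -22° +55° = 33°
rotate_crank_by(-52°): θ ← 33° -52° = -19°
crank pin P = (r cos θ, r sin θ) = (19.855890, -6.836931)
h = r sin θ − e = -6.836931 − 20 = -26.836931
x = r cos θ + √(L² − h²) = 19.855890 + √(21904.0 − 720.2209) = 19.855890 + 145.546484 = 165.402374

165.4024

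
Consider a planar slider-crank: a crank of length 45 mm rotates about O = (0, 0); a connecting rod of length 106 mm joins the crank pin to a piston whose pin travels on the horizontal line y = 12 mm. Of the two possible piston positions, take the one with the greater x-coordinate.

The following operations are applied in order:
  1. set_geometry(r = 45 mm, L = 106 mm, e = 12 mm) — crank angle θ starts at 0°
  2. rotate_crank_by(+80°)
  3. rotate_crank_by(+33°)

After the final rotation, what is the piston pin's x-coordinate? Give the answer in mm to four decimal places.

set_geometry: r = 45 mm, L = 106 mm, e = 12 mm; θ ← 0°
rotate_crank_by(+80°): θ ← 0° +80° = 80°
rotate_crank_by(+33°): θ ← 80° +33° = 113°
crank pin P = (r cos θ, r sin θ) = (-17.582901, 41.422718)
h = r sin θ − e = 41.422718 − 12 = 29.422718
x = r cos θ + √(L² − h²) = -17.582901 + √(11236.0 − 865.6964) = -17.582901 + 101.834688 = 84.251787

84.2518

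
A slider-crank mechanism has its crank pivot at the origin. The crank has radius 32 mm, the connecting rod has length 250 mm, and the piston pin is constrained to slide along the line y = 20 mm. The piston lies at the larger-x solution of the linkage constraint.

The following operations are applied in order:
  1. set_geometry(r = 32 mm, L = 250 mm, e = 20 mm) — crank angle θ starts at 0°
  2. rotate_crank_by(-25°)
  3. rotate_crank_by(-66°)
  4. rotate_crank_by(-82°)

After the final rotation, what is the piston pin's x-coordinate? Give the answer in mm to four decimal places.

set_geometry: r = 32 mm, L = 250 mm, e = 20 mm; θ ← 0°
rotate_crank_by(-25°): θ ← 0° -25° = -25°
rotate_crank_by(-66°): θ ← -25° -66° = -91°
rotate_crank_by(-82°): θ ← -91° -82° = -173°
crank pin P = (r cos θ, r sin θ) = (-31.761477, -3.899819)
h = r sin θ − e = -3.899819 − 20 = -23.899819
x = r cos θ + √(L² − h²) = -31.761477 + √(62500.0 − 571.2013) = -31.761477 + 248.854975 = 217.093498

217.0935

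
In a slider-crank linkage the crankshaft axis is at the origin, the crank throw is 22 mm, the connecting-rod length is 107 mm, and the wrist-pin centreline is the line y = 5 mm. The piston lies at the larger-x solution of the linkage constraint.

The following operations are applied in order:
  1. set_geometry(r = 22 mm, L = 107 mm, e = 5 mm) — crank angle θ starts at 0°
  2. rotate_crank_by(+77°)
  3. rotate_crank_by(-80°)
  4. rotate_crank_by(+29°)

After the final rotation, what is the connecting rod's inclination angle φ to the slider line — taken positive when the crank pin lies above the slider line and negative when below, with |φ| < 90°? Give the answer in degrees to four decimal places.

2.4876

set_geometry: r = 22 mm, L = 107 mm, e = 5 mm; θ ← 0°
rotate_crank_by(+77°): θ ← 0° +77° = 77°
rotate_crank_by(-80°): θ ← 77° -80° = -3°
rotate_crank_by(+29°): θ ← -3° +29° = 26°
crank pin P = (r cos θ, r sin θ) = (19.773469, 9.644165)
h = r sin θ − e = 9.644165 − 5 = 4.644165
sin φ = h / L = 4.644165 / 107 = 0.04340341
φ = arcsin(0.04340341) = 2.487614°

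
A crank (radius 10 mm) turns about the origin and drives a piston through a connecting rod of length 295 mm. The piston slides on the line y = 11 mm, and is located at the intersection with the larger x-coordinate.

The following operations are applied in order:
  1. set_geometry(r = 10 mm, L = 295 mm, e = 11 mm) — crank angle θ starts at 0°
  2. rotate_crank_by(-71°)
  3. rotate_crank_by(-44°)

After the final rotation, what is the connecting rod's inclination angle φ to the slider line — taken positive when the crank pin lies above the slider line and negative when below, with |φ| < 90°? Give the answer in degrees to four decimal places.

-3.8997

set_geometry: r = 10 mm, L = 295 mm, e = 11 mm; θ ← 0°
rotate_crank_by(-71°): θ ← 0° -71° = -71°
rotate_crank_by(-44°): θ ← -71° -44° = -115°
crank pin P = (r cos θ, r sin θ) = (-4.226183, -9.063078)
h = r sin θ − e = -9.063078 − 11 = -20.063078
sin φ = h / L = -20.063078 / 295 = -0.06801043
φ = arcsin(-0.06801043) = -3.899721°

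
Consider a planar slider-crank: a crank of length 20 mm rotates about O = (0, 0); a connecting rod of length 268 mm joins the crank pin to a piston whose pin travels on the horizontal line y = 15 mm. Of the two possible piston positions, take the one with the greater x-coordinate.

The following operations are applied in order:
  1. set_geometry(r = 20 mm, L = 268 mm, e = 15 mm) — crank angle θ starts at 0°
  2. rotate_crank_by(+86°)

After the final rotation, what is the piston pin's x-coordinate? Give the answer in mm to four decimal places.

269.3494

set_geometry: r = 20 mm, L = 268 mm, e = 15 mm; θ ← 0°
rotate_crank_by(+86°): θ ← 0° +86° = 86°
crank pin P = (r cos θ, r sin θ) = (1.395129, 19.951281)
h = r sin θ − e = 19.951281 − 15 = 4.951281
x = r cos θ + √(L² − h²) = 1.395129 + √(71824.0 − 24.5152) = 1.395129 + 267.954259 = 269.349388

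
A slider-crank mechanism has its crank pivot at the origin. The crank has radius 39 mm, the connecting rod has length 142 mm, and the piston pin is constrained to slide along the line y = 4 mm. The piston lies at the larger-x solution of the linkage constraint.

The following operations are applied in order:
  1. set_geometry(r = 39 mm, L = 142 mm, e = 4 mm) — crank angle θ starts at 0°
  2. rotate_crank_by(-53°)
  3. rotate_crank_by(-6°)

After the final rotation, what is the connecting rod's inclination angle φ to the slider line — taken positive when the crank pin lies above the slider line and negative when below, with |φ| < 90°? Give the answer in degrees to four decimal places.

-15.2831

set_geometry: r = 39 mm, L = 142 mm, e = 4 mm; θ ← 0°
rotate_crank_by(-53°): θ ← 0° -53° = -53°
rotate_crank_by(-6°): θ ← -53° -6° = -59°
crank pin P = (r cos θ, r sin θ) = (20.086485, -33.429525)
h = r sin θ − e = -33.429525 − 4 = -37.429525
sin φ = h / L = -37.429525 / 142 = -0.26358820
φ = arcsin(-0.26358820) = -15.283080°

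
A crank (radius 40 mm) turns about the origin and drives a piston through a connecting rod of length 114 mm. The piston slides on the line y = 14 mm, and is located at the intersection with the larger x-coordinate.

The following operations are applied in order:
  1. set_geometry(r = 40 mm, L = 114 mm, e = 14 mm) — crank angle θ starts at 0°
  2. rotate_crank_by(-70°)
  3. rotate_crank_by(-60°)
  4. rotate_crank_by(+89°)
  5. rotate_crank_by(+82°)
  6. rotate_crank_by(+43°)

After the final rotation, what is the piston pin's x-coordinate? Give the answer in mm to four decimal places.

set_geometry: r = 40 mm, L = 114 mm, e = 14 mm; θ ← 0°
rotate_crank_by(-70°): θ ← 0° -70° = -70°
rotate_crank_by(-60°): θ ← -70° -60° = -130°
rotate_crank_by(+89°): θ ← -130° +89° = -41°
rotate_crank_by(+82°): θ ← -41° +82° = 41°
rotate_crank_by(+43°): θ ← 41° +43° = 84°
crank pin P = (r cos θ, r sin θ) = (4.181139, 39.780876)
h = r sin θ − e = 39.780876 − 14 = 25.780876
x = r cos θ + √(L² − h²) = 4.181139 + √(12996.0 − 664.6536) = 4.181139 + 111.046596 = 115.227734

115.2277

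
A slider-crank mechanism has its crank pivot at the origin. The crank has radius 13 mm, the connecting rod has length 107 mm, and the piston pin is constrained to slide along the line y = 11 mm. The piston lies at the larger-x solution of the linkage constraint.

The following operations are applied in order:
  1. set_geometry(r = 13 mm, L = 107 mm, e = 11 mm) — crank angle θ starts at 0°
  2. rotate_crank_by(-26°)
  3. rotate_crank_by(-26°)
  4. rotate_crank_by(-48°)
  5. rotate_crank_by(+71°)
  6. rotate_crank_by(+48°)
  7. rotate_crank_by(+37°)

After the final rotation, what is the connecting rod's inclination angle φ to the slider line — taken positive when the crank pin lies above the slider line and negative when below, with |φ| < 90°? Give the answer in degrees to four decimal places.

-0.1191

set_geometry: r = 13 mm, L = 107 mm, e = 11 mm; θ ← 0°
rotate_crank_by(-26°): θ ← 0° -26° = -26°
rotate_crank_by(-26°): θ ← -26° -26° = -52°
rotate_crank_by(-48°): θ ← -52° -48° = -100°
rotate_crank_by(+71°): θ ← -100° +71° = -29°
rotate_crank_by(+48°): θ ← -29° +48° = 19°
rotate_crank_by(+37°): θ ← 19° +37° = 56°
crank pin P = (r cos θ, r sin θ) = (7.269508, 10.777488)
h = r sin θ − e = 10.777488 − 11 = -0.222512
sin φ = h / L = -0.222512 / 107 = -0.00207955
φ = arcsin(-0.00207955) = -0.119149°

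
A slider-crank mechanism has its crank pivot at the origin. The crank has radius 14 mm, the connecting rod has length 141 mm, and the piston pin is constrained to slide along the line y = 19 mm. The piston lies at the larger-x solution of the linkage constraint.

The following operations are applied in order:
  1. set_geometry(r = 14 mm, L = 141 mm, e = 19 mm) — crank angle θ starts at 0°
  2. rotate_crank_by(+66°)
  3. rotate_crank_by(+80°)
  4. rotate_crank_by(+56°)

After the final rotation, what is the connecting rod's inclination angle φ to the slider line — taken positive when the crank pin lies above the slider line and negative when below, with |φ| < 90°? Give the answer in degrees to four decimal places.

set_geometry: r = 14 mm, L = 141 mm, e = 19 mm; θ ← 0°
rotate_crank_by(+66°): θ ← 0° +66° = 66°
rotate_crank_by(+80°): θ ← 66° +80° = 146°
rotate_crank_by(+56°): θ ← 146° +56° = 202°
crank pin P = (r cos θ, r sin θ) = (-12.980574, -5.244492)
h = r sin θ − e = -5.244492 − 19 = -24.244492
sin φ = h / L = -24.244492 / 141 = -0.17194675
φ = arcsin(-0.17194675) = -9.901027°

-9.9010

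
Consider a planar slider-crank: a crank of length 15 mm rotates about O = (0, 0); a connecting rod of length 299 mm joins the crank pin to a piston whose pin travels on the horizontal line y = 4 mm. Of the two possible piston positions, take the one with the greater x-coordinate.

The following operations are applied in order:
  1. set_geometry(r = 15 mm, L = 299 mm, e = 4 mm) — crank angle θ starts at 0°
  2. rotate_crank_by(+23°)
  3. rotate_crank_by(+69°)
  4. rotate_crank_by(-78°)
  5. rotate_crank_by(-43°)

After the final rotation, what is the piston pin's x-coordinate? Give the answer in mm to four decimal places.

311.9067

set_geometry: r = 15 mm, L = 299 mm, e = 4 mm; θ ← 0°
rotate_crank_by(+23°): θ ← 0° +23° = 23°
rotate_crank_by(+69°): θ ← 23° +69° = 92°
rotate_crank_by(-78°): θ ← 92° -78° = 14°
rotate_crank_by(-43°): θ ← 14° -43° = -29°
crank pin P = (r cos θ, r sin θ) = (13.119296, -7.272144)
h = r sin θ − e = -7.272144 − 4 = -11.272144
x = r cos θ + √(L² − h²) = 13.119296 + √(89401.0 − 127.0612) = 13.119296 + 298.787447 = 311.906743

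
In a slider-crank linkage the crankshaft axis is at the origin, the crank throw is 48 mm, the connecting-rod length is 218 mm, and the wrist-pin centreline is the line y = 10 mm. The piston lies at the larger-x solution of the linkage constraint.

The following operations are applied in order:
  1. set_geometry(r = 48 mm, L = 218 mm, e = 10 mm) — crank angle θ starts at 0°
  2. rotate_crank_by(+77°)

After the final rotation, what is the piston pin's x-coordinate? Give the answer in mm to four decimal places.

set_geometry: r = 48 mm, L = 218 mm, e = 10 mm; θ ← 0°
rotate_crank_by(+77°): θ ← 0° +77° = 77°
crank pin P = (r cos θ, r sin θ) = (10.797651, 46.769763)
h = r sin θ − e = 46.769763 − 10 = 36.769763
x = r cos θ + √(L² − h²) = 10.797651 + √(47524.0 − 1352.0155) = 10.797651 + 214.876673 = 225.674323

225.6743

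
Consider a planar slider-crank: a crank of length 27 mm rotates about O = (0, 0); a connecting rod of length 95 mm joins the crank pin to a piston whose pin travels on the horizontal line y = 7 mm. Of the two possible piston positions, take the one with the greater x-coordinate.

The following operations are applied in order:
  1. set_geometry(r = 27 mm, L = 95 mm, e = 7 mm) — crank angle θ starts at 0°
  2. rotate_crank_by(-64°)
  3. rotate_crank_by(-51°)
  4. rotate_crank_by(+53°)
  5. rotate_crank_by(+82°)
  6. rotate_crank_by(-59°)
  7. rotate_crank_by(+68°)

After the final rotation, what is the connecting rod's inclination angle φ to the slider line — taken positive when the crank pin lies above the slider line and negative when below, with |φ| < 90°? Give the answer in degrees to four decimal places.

set_geometry: r = 27 mm, L = 95 mm, e = 7 mm; θ ← 0°
rotate_crank_by(-64°): θ ← 0° -64° = -64°
rotate_crank_by(-51°): θ ← -64° -51° = -115°
rotate_crank_by(+53°): θ ← -115° +53° = -62°
rotate_crank_by(+82°): θ ← -62° +82° = 20°
rotate_crank_by(-59°): θ ← 20° -59° = -39°
rotate_crank_by(+68°): θ ← -39° +68° = 29°
crank pin P = (r cos θ, r sin θ) = (23.614732, 13.089860)
h = r sin θ − e = 13.089860 − 7 = 6.089860
sin φ = h / L = 6.089860 / 95 = 0.06410379
φ = arcsin(0.06410379) = 3.675397°

3.6754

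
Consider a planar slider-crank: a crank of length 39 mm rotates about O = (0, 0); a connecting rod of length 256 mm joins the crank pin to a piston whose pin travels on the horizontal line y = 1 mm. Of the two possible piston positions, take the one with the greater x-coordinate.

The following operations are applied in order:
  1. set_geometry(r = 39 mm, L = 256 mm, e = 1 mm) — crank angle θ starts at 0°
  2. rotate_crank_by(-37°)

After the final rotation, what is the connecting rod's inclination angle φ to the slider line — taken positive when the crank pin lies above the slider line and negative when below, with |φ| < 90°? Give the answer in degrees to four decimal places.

-5.4852

set_geometry: r = 39 mm, L = 256 mm, e = 1 mm; θ ← 0°
rotate_crank_by(-37°): θ ← 0° -37° = -37°
crank pin P = (r cos θ, r sin θ) = (31.146785, -23.470786)
h = r sin θ − e = -23.470786 − 1 = -24.470786
sin φ = h / L = -24.470786 / 256 = -0.09558901
φ = arcsin(-0.09558901) = -5.485222°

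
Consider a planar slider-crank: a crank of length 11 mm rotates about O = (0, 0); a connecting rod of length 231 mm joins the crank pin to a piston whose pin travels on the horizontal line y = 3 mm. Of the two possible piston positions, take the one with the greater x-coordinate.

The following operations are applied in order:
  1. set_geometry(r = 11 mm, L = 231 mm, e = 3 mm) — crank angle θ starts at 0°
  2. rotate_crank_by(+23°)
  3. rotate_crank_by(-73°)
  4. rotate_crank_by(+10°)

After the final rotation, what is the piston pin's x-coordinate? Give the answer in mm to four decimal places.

set_geometry: r = 11 mm, L = 231 mm, e = 3 mm; θ ← 0°
rotate_crank_by(+23°): θ ← 0° +23° = 23°
rotate_crank_by(-73°): θ ← 23° -73° = -50°
rotate_crank_by(+10°): θ ← -50° +10° = -40°
crank pin P = (r cos θ, r sin θ) = (8.426489, -7.070664)
h = r sin θ − e = -7.070664 − 3 = -10.070664
x = r cos θ + √(L² − h²) = 8.426489 + √(53361.0 − 101.4183) = 8.426489 + 230.780376 = 239.206864

239.2069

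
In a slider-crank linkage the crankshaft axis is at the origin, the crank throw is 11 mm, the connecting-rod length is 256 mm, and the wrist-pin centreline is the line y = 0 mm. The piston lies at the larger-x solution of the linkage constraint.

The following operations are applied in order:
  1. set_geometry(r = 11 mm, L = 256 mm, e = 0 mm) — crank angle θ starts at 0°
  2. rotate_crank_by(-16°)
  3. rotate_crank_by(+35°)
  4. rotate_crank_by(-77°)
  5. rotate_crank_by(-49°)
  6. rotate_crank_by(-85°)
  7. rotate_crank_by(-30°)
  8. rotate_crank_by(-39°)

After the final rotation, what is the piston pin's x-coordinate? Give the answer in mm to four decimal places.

set_geometry: r = 11 mm, L = 256 mm, e = 0 mm; θ ← 0°
rotate_crank_by(-16°): θ ← 0° -16° = -16°
rotate_crank_by(+35°): θ ← -16° +35° = 19°
rotate_crank_by(-77°): θ ← 19° -77° = -58°
rotate_crank_by(-49°): θ ← -58° -49° = -107°
rotate_crank_by(-85°): θ ← -107° -85° = -192°
rotate_crank_by(-30°): θ ← -192° -30° = -222°
rotate_crank_by(-39°): θ ← -222° -39° = -261°
crank pin P = (r cos θ, r sin θ) = (-1.720779, 10.864572)
h = r sin θ − e = 10.864572 − 0 = 10.864572
x = r cos θ + √(L² − h²) = -1.720779 + √(65536.0 − 118.0389) = -1.720779 + 255.769351 = 254.048572

254.0486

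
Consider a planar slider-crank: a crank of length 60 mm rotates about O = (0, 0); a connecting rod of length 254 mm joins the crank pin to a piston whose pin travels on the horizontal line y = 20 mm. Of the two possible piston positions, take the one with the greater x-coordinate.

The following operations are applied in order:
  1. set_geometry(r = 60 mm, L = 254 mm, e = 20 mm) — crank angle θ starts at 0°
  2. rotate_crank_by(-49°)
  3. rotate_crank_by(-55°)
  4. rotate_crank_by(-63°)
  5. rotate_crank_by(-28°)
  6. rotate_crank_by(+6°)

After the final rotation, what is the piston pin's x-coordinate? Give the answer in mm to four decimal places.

set_geometry: r = 60 mm, L = 254 mm, e = 20 mm; θ ← 0°
rotate_crank_by(-49°): θ ← 0° -49° = -49°
rotate_crank_by(-55°): θ ← -49° -55° = -104°
rotate_crank_by(-63°): θ ← -104° -63° = -167°
rotate_crank_by(-28°): θ ← -167° -28° = -195°
rotate_crank_by(+6°): θ ← -195° +6° = -189°
crank pin P = (r cos θ, r sin θ) = (-59.261300, 9.386068)
h = r sin θ − e = 9.386068 − 20 = -10.613932
x = r cos θ + √(L² − h²) = -59.261300 + √(64516.0 − 112.6556) = -59.261300 + 253.778140 = 194.516840

194.5168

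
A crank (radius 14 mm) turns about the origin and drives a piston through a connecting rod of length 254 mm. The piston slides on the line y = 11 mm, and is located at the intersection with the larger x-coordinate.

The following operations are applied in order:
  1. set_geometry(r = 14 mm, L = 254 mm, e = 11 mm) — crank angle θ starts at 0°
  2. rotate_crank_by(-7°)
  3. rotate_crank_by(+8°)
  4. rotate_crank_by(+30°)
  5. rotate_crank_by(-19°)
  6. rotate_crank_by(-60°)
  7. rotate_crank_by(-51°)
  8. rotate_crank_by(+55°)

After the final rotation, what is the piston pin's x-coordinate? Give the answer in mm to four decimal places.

263.2238

set_geometry: r = 14 mm, L = 254 mm, e = 11 mm; θ ← 0°
rotate_crank_by(-7°): θ ← 0° -7° = -7°
rotate_crank_by(+8°): θ ← -7° +8° = 1°
rotate_crank_by(+30°): θ ← 1° +30° = 31°
rotate_crank_by(-19°): θ ← 31° -19° = 12°
rotate_crank_by(-60°): θ ← 12° -60° = -48°
rotate_crank_by(-51°): θ ← -48° -51° = -99°
rotate_crank_by(+55°): θ ← -99° +55° = -44°
crank pin P = (r cos θ, r sin θ) = (10.070757, -9.725217)
h = r sin θ − e = -9.725217 − 11 = -20.725217
x = r cos θ + √(L² − h²) = 10.070757 + √(64516.0 − 429.5346) = 10.070757 + 253.153047 = 263.223805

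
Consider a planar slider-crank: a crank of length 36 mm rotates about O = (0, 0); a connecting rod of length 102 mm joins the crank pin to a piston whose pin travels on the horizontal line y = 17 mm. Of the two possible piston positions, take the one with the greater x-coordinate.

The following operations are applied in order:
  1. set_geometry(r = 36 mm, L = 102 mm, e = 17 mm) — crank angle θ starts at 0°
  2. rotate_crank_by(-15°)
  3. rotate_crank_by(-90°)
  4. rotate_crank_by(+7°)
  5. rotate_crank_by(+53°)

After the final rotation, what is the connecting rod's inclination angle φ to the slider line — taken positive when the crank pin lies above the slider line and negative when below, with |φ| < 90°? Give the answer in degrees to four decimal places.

-24.5970

set_geometry: r = 36 mm, L = 102 mm, e = 17 mm; θ ← 0°
rotate_crank_by(-15°): θ ← 0° -15° = -15°
rotate_crank_by(-90°): θ ← -15° -90° = -105°
rotate_crank_by(+7°): θ ← -105° +7° = -98°
rotate_crank_by(+53°): θ ← -98° +53° = -45°
crank pin P = (r cos θ, r sin θ) = (25.455844, -25.455844)
h = r sin θ − e = -25.455844 − 17 = -42.455844
sin φ = h / L = -42.455844 / 102 = -0.41623377
φ = arcsin(-0.41623377) = -24.597037°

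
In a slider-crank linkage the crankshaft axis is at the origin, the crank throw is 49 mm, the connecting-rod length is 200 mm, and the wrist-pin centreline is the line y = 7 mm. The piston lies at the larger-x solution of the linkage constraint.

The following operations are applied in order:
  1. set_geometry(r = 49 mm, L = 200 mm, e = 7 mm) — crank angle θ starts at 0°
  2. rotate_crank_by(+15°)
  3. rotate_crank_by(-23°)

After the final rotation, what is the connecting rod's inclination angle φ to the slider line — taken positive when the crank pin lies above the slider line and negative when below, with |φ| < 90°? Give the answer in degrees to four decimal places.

set_geometry: r = 49 mm, L = 200 mm, e = 7 mm; θ ← 0°
rotate_crank_by(+15°): θ ← 0° +15° = 15°
rotate_crank_by(-23°): θ ← 15° -23° = -8°
crank pin P = (r cos θ, r sin θ) = (48.523135, -6.819482)
h = r sin θ − e = -6.819482 − 7 = -13.819482
sin φ = h / L = -13.819482 / 200 = -0.06909741
φ = arcsin(-0.06909741) = -3.962147°

-3.9621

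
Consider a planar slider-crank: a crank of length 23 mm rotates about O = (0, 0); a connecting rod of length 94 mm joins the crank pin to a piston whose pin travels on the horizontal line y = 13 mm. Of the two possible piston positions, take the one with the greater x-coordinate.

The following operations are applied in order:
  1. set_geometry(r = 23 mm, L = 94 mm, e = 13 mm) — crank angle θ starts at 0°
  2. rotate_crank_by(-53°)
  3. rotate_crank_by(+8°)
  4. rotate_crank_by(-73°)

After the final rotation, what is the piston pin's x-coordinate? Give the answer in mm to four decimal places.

77.1032

set_geometry: r = 23 mm, L = 94 mm, e = 13 mm; θ ← 0°
rotate_crank_by(-53°): θ ← 0° -53° = -53°
rotate_crank_by(+8°): θ ← -53° +8° = -45°
rotate_crank_by(-73°): θ ← -45° -73° = -118°
crank pin P = (r cos θ, r sin θ) = (-10.797846, -20.307795)
h = r sin θ − e = -20.307795 − 13 = -33.307795
x = r cos θ + √(L² − h²) = -10.797846 + √(8836.0 − 1109.4092) = -10.797846 + 87.901029 = 77.103183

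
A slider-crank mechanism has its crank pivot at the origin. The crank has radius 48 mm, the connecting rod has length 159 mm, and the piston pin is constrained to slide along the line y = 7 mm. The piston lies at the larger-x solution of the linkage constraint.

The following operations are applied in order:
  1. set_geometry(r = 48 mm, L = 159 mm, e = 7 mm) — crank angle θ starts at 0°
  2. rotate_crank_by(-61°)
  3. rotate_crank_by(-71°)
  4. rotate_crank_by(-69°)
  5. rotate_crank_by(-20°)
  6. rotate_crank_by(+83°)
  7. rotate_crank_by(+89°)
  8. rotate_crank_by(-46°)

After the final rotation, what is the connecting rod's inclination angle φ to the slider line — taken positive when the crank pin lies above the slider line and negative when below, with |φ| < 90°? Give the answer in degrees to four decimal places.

set_geometry: r = 48 mm, L = 159 mm, e = 7 mm; θ ← 0°
rotate_crank_by(-61°): θ ← 0° -61° = -61°
rotate_crank_by(-71°): θ ← -61° -71° = -132°
rotate_crank_by(-69°): θ ← -132° -69° = -201°
rotate_crank_by(-20°): θ ← -201° -20° = -221°
rotate_crank_by(+83°): θ ← -221° +83° = -138°
rotate_crank_by(+89°): θ ← -138° +89° = -49°
rotate_crank_by(-46°): θ ← -49° -46° = -95°
crank pin P = (r cos θ, r sin θ) = (-4.183476, -47.817346)
h = r sin θ − e = -47.817346 − 7 = -54.817346
sin φ = h / L = -54.817346 / 159 = -0.34476318
φ = arcsin(-0.34476318) = -20.167340°

-20.1673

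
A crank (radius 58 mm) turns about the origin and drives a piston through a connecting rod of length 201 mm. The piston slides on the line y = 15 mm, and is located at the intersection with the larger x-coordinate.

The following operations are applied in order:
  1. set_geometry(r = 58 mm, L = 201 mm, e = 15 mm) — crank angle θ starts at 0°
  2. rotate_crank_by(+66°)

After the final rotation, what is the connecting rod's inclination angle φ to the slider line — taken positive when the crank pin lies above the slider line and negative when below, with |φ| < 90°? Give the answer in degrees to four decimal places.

10.8935

set_geometry: r = 58 mm, L = 201 mm, e = 15 mm; θ ← 0°
rotate_crank_by(+66°): θ ← 0° +66° = 66°
crank pin P = (r cos θ, r sin θ) = (23.590725, 52.985637)
h = r sin θ − e = 52.985637 − 15 = 37.985637
sin φ = h / L = 37.985637 / 201 = 0.18898327
φ = arcsin(0.18898327) = 10.893455°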